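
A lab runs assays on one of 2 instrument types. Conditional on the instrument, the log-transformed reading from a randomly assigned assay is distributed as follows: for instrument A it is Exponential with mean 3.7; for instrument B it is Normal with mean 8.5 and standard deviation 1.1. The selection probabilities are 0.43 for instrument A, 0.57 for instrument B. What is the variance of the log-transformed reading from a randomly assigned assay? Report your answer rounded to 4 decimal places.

12.2235

Per component, A: μ=3.7, E[X²]=27.38; B: μ=8.5, E[X²]=73.46.
E[X] = 0.43·3.7 + 0.57·8.5 = 6.436.
E[X²] = 0.43·27.38 + 0.57·73.46 = 53.6456.
Var(X) = E[X²] − (E[X])² = 53.6456 − 41.4221 = 12.2235.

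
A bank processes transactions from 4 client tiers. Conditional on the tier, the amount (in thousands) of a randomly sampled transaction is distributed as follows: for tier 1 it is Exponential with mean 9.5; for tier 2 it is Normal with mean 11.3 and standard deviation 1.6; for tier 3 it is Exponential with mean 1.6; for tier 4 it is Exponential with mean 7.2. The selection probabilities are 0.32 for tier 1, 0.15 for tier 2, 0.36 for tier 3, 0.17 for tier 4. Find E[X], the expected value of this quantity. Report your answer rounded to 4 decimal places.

6.5350

Component means — 1: 9.5; 2: 11.3; 3: 1.6; 4: 7.2.
E[X] = 0.32·9.5 + 0.15·11.3 + 0.36·1.6 + 0.17·7.2 = 6.535.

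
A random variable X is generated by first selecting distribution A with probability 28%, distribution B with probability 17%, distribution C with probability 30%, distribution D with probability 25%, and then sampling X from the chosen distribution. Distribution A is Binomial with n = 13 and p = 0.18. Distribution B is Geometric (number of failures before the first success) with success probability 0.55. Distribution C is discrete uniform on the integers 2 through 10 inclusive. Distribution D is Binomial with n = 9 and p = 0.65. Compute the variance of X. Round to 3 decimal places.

Per component, A: μ=2.34, E[X²]=7.3944; B: μ=0.818182, E[X²]=2.15702; C: μ=6, E[X²]=42.6667; D: μ=5.85, E[X²]=36.27.
E[X] = 0.28·2.34 + 0.17·0.818182 + 0.3·6 + 0.25·5.85 = 4.05679.
E[X²] = 0.28·7.3944 + 0.17·2.15702 + 0.3·42.6667 + 0.25·36.27 = 24.3046.
Var(X) = E[X²] − (E[X])² = 24.3046 − 16.4576 = 7.84707.

7.847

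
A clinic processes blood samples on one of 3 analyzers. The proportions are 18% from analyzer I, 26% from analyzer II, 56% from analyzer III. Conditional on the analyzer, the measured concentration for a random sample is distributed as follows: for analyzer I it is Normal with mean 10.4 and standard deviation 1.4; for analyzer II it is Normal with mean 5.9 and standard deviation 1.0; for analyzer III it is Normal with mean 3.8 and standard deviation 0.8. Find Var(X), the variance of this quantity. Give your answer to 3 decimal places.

Per component, I: μ=10.4, E[X²]=110.12; II: μ=5.9, E[X²]=35.81; III: μ=3.8, E[X²]=15.08.
E[X] = 0.18·10.4 + 0.26·5.9 + 0.56·3.8 = 5.534.
E[X²] = 0.18·110.12 + 0.26·35.81 + 0.56·15.08 = 37.577.
Var(X) = E[X²] − (E[X])² = 37.577 − 30.6252 = 6.95184.

6.952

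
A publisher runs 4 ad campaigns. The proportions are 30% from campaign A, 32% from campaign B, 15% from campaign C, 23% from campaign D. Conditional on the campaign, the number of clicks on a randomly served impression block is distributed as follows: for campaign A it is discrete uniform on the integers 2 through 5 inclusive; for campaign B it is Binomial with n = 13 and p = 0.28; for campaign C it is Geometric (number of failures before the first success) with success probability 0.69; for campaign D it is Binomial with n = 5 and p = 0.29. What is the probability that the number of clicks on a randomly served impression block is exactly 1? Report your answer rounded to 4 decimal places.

0.1394

Conditional on each campaign, P(X = 1): A: 0; B: 0.0706466; C: 0.2139; D: 0.368469.
By total probability, P(X = 1) = 0.3·0 + 0.32·0.0706466 + 0.15·0.2139 + 0.23·0.368469 = 0.13944.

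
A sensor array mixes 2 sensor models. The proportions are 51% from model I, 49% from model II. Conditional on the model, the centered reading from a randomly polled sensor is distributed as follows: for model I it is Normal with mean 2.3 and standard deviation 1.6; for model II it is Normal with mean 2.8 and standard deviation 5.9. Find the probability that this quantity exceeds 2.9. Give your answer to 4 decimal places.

Conditional on each model, P(X > 2.9): I: 0.35383; II: 0.493239.
By total probability, P(X > 2.9) = 0.51·0.35383 + 0.49·0.493239 = 0.42214.

0.4221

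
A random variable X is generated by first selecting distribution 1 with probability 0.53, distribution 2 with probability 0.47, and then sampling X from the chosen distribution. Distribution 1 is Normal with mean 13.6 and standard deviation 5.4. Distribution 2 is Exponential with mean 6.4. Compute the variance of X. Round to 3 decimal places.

Per component, 1: μ=13.6, E[X²]=214.12; 2: μ=6.4, E[X²]=81.92.
E[X] = 0.53·13.6 + 0.47·6.4 = 10.216.
E[X²] = 0.53·214.12 + 0.47·81.92 = 151.986.
Var(X) = E[X²] − (E[X])² = 151.986 − 104.367 = 47.6193.

47.619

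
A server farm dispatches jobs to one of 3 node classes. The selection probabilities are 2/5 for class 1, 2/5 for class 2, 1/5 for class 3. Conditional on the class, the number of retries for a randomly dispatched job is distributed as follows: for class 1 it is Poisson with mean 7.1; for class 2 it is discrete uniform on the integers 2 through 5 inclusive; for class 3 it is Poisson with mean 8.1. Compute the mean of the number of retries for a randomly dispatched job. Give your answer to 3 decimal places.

5.860

Component means — 1: 7.1; 2: 3.5; 3: 8.1.
E[X] = 0.4·7.1 + 0.4·3.5 + 0.2·8.1 = 5.86.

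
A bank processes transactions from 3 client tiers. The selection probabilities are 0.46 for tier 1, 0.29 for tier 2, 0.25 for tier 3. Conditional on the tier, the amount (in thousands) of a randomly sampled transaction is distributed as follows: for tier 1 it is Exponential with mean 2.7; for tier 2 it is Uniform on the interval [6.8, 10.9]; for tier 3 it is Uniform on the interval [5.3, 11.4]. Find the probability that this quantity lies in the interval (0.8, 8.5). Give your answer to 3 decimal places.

Conditional on each tier, P(0.8 < X < 8.5): 1: 0.700636; 2: 0.414634; 3: 0.52459.
By total probability, P(0.8 < X < 8.5) = 0.46·0.700636 + 0.29·0.414634 + 0.25·0.52459 = 0.573684.

0.574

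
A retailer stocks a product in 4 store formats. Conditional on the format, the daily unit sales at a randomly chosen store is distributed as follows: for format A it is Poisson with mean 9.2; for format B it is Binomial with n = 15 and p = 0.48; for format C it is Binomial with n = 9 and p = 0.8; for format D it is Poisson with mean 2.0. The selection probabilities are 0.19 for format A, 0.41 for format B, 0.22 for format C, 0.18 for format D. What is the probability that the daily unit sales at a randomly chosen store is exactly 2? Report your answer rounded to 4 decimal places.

0.0516

Conditional on each format, P(X = 2): A: 0.00427599; B: 0.00491717; C: 0.000294912; D: 0.270671.
By total probability, P(X = 2) = 0.19·0.00427599 + 0.41·0.00491717 + 0.22·0.000294912 + 0.18·0.270671 = 0.0516141.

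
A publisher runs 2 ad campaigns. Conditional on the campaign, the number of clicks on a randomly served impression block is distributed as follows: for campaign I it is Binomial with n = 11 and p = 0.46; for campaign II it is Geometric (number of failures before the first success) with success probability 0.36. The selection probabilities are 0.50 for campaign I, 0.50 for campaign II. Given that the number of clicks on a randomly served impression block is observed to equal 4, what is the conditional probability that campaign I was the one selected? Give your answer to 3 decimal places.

Likelihoods P(X=4 | ·): I: 0.197834; II: 0.060398.
Posterior ∝ prior × likelihood. Numerator for I: 0.5·0.197834 = 0.0989171.
Normalizing constant: 0.5·0.197834 + 0.5·0.060398 = 0.129116.
P(I | observation) = 0.0989171 / 0.129116 = 0.76611.

0.766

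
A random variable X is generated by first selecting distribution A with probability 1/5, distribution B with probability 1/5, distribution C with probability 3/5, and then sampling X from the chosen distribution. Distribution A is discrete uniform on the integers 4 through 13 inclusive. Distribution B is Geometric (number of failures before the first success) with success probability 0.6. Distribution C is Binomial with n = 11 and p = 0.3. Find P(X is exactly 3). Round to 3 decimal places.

Conditional on each component, P(X = 3): A: 0; B: 0.0384; C: 0.256822.
By total probability, P(X = 3) = 0.2·0 + 0.2·0.0384 + 0.6·0.256822 = 0.161773.

0.162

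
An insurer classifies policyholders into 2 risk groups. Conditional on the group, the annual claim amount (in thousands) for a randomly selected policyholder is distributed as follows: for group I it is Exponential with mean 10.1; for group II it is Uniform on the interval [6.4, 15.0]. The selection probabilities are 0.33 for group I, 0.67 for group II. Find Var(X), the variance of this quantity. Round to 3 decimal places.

37.872

Per component, I: μ=10.1, E[X²]=204.02; II: μ=10.7, E[X²]=120.653.
E[X] = 0.33·10.1 + 0.67·10.7 = 10.502.
E[X²] = 0.33·204.02 + 0.67·120.653 = 148.164.
Var(X) = E[X²] − (E[X])² = 148.164 − 110.292 = 37.8723.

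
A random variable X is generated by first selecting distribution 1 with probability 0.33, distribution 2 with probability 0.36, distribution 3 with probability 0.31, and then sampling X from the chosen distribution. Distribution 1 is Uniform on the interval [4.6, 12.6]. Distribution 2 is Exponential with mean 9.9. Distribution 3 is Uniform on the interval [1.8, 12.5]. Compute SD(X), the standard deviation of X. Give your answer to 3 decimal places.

Per component, 1: μ=8.6, E[X²]=79.2933; 2: μ=9.9, E[X²]=196.02; 3: μ=7.15, E[X²]=60.6633.
E[X] = 0.33·8.6 + 0.36·9.9 + 0.31·7.15 = 8.6185.
E[X²] = 0.33·79.2933 + 0.36·196.02 + 0.31·60.6633 = 115.54.
Var(X) = E[X²] − (E[X])² = 115.54 − 74.2785 = 41.2611.
SD(X) = √41.2611 = 6.42348.

6.423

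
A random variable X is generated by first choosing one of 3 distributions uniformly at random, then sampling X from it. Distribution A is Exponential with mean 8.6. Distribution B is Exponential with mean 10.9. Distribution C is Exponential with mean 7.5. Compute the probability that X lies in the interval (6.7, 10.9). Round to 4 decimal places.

Conditional on each component, P(6.7 < X < 10.9): A: 0.177282; B: 0.172935; C: 0.175499.
By total probability, P(6.7 < X < 10.9) = 0.333333·0.177282 + 0.333333·0.172935 + 0.333333·0.175499 = 0.175239.

0.1752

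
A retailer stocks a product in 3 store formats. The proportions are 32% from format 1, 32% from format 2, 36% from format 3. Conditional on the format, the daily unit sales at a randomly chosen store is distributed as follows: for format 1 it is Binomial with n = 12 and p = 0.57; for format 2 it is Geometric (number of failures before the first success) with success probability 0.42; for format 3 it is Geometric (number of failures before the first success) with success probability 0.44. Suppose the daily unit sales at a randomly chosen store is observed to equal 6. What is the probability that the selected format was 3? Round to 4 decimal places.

0.0659

Likelihoods P(X=6 | ·): 1: 0.200323; 2: 0.0159889; 3: 0.01357.
Posterior ∝ prior × likelihood. Numerator for 3: 0.36·0.01357 = 0.00488521.
Normalizing constant: 0.32·0.200323 + 0.32·0.0159889 + 0.36·0.01357 = 0.0741052.
P(3 | observation) = 0.00488521 / 0.0741052 = 0.0659227.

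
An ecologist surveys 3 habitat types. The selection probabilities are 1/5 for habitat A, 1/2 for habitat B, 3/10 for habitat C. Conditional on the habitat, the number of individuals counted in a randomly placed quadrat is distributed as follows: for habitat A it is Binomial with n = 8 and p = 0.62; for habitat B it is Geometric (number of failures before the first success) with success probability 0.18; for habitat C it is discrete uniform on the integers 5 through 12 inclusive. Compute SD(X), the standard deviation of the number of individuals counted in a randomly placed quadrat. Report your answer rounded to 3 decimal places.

4.208

Per component, A: μ=4.96, E[X²]=26.4864; B: μ=4.55556, E[X²]=46.0617; C: μ=8.5, E[X²]=77.5.
E[X] = 0.2·4.96 + 0.5·4.55556 + 0.3·8.5 = 5.81978.
E[X²] = 0.2·26.4864 + 0.5·46.0617 + 0.3·77.5 = 51.5781.
Var(X) = E[X²] − (E[X])² = 51.5781 − 33.8698 = 17.7083.
SD(X) = √17.7083 = 4.20813.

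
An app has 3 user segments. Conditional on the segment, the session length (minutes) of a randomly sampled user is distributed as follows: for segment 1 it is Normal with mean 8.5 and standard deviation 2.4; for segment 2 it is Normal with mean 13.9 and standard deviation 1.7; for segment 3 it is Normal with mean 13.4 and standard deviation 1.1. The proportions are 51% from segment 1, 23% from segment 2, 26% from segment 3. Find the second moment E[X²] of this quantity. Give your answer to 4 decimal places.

131.8883

For each component E[X²] = Var + (mean)², giving 1: 78.01; 2: 196.1; 3: 180.77.
Overall E[X²] = 0.51·78.01 + 0.23·196.1 + 0.26·180.77 = 131.888.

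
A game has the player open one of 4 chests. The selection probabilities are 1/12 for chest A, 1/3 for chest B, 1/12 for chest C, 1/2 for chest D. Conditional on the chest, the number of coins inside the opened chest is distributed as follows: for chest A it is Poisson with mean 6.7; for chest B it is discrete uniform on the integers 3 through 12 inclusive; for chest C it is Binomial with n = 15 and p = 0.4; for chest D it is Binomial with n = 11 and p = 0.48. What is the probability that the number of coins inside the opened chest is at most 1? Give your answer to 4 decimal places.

0.0054

Conditional on each chest, P(X ≤ 1): A: 0.00947802; B: 0; C: 0.00517203; D: 0.0083842.
By total probability, P(X ≤ 1) = 0.0833333·0.00947802 + 0.333333·0 + 0.0833333·0.00517203 + 0.5·0.0083842 = 0.00541294.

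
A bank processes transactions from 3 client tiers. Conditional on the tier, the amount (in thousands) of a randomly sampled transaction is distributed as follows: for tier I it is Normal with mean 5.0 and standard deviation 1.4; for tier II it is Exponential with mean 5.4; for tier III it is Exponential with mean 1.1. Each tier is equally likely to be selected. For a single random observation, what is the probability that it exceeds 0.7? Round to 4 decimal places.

Conditional on each tier, P(X > 0.7): I: 0.998935; II: 0.878421; III: 0.529213.
By total probability, P(X > 0.7) = 0.333333·0.998935 + 0.333333·0.878421 + 0.333333·0.529213 = 0.80219.

0.8022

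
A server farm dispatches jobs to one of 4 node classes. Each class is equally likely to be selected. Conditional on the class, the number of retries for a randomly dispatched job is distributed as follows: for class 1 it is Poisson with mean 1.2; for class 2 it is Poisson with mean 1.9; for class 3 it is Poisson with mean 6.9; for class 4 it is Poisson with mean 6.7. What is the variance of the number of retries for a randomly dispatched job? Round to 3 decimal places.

Per component, 1: μ=1.2, E[X²]=2.64; 2: μ=1.9, E[X²]=5.51; 3: μ=6.9, E[X²]=54.51; 4: μ=6.7, E[X²]=51.59.
E[X] = 0.25·1.2 + 0.25·1.9 + 0.25·6.9 + 0.25·6.7 = 4.175.
E[X²] = 0.25·2.64 + 0.25·5.51 + 0.25·54.51 + 0.25·51.59 = 28.5625.
Var(X) = E[X²] − (E[X])² = 28.5625 − 17.4306 = 11.1319.

11.132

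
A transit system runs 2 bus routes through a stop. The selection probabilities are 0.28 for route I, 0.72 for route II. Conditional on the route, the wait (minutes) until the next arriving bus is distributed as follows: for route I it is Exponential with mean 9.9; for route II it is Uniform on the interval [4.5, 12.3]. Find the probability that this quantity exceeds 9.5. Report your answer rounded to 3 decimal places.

0.366

Conditional on each route, P(X > 9.5): I: 0.383048; II: 0.358974.
By total probability, P(X > 9.5) = 0.28·0.383048 + 0.72·0.358974 = 0.365715.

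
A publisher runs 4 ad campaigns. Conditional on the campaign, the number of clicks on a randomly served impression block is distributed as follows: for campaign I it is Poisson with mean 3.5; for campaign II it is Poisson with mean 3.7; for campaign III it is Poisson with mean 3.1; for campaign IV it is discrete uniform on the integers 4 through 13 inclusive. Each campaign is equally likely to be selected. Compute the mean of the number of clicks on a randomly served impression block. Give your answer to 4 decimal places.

Component means — I: 3.5; II: 3.7; III: 3.1; IV: 8.5.
E[X] = 0.25·3.5 + 0.25·3.7 + 0.25·3.1 + 0.25·8.5 = 4.7.

4.7000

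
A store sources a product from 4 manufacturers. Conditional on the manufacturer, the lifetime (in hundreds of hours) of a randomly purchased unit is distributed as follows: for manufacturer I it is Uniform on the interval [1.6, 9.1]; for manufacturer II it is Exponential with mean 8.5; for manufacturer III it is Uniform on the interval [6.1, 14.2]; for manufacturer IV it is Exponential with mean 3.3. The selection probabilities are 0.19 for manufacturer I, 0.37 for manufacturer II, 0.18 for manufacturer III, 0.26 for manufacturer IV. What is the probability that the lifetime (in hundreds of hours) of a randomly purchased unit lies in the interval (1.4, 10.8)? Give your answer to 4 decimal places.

Conditional on each manufacturer, P(1.4 < X < 10.8): I: 1; II: 0.567477; III: 0.580247; IV: 0.616362.
By total probability, P(1.4 < X < 10.8) = 0.19·1 + 0.37·0.567477 + 0.18·0.580247 + 0.26·0.616362 = 0.664665.

0.6647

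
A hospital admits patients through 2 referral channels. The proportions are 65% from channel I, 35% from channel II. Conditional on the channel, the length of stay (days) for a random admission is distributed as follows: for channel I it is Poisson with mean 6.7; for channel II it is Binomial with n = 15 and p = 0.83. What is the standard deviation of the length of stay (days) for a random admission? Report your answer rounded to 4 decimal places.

3.5521

Per component, I: μ=6.7, E[X²]=51.59; II: μ=12.45, E[X²]=157.119.
E[X] = 0.65·6.7 + 0.35·12.45 = 8.7125.
E[X²] = 0.65·51.59 + 0.35·157.119 = 88.5251.
Var(X) = E[X²] − (E[X])² = 88.5251 − 75.9077 = 12.6175.
SD(X) = √12.6175 = 3.55211.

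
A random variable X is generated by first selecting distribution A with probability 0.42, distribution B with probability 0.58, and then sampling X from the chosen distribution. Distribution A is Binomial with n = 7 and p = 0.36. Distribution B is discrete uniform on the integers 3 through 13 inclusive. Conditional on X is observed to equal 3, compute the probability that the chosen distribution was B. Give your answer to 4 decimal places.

Likelihoods P(X=3 | ·): A: 0.273965; B: 0.0909091.
Posterior ∝ prior × likelihood. Numerator for B: 0.58·0.0909091 = 0.0527273.
Normalizing constant: 0.42·0.273965 + 0.58·0.0909091 = 0.167793.
P(B | observation) = 0.0527273 / 0.167793 = 0.314241.

0.3142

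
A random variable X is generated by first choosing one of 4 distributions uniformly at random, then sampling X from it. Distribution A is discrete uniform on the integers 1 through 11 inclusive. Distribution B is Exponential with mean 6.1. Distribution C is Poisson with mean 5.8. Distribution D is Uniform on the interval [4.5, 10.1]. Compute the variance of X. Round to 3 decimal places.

14.251

Per component, A: μ=6, E[X²]=46; B: μ=6.1, E[X²]=74.42; C: μ=5.8, E[X²]=39.44; D: μ=7.3, E[X²]=55.9033.
E[X] = 0.25·6 + 0.25·6.1 + 0.25·5.8 + 0.25·7.3 = 6.3.
E[X²] = 0.25·46 + 0.25·74.42 + 0.25·39.44 + 0.25·55.9033 = 53.9408.
Var(X) = E[X²] − (E[X])² = 53.9408 − 39.69 = 14.2508.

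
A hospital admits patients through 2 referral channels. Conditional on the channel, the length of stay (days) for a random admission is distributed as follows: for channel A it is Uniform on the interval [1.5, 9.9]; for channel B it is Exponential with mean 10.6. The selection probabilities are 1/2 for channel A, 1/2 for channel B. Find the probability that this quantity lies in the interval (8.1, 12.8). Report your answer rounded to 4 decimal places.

0.1905

Conditional on each channel, P(8.1 < X < 12.8): A: 0.214286; B: 0.1668.
By total probability, P(8.1 < X < 12.8) = 0.5·0.214286 + 0.5·0.1668 = 0.190543.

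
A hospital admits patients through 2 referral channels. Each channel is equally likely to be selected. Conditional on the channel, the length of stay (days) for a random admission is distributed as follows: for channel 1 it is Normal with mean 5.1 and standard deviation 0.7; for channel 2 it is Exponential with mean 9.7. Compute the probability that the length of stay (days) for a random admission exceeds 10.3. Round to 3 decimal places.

0.173

Conditional on each channel, P(X > 10.3): 1: 5.4845e-14; 2: 0.345813.
By total probability, P(X > 10.3) = 0.5·5.4845e-14 + 0.5·0.345813 = 0.172907.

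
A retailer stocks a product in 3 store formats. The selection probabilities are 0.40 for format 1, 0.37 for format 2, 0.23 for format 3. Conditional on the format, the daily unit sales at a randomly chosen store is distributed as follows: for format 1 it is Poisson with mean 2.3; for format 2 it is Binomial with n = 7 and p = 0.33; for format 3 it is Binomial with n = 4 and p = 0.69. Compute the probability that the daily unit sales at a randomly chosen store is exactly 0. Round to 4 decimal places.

Conditional on each format, P(X = 0): 1: 0.100259; 2: 0.0606071; 3: 0.00923521.
By total probability, P(X = 0) = 0.4·0.100259 + 0.37·0.0606071 + 0.23·0.00923521 = 0.0646523.

0.0647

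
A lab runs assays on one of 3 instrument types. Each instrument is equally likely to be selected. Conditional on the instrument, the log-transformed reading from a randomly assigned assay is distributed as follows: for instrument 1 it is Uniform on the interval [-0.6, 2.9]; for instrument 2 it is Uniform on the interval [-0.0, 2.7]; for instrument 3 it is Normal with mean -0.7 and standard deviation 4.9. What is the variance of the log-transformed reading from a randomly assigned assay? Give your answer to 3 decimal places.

9.398

Per component, 1: μ=1.15, E[X²]=2.34333; 2: μ=1.35, E[X²]=2.43; 3: μ=-0.7, E[X²]=24.5.
E[X] = 0.333333·1.15 + 0.333333·1.35 + 0.333333·-0.7 = 0.6.
E[X²] = 0.333333·2.34333 + 0.333333·2.43 + 0.333333·24.5 = 9.75778.
Var(X) = E[X²] − (E[X])² = 9.75778 − 0.36 = 9.39778.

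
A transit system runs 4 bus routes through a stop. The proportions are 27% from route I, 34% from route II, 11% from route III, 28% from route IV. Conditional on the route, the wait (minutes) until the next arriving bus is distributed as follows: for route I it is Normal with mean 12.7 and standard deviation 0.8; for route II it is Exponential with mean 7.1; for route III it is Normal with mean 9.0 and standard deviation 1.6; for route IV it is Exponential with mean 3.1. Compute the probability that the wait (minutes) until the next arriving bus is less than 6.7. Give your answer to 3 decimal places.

0.464

Conditional on each route, P(X < 6.7): I: 3.19189e-14; II: 0.6108; III: 0.075288; IV: 0.884824.
By total probability, P(X < 6.7) = 0.27·3.19189e-14 + 0.34·0.6108 + 0.11·0.075288 + 0.28·0.884824 = 0.463704.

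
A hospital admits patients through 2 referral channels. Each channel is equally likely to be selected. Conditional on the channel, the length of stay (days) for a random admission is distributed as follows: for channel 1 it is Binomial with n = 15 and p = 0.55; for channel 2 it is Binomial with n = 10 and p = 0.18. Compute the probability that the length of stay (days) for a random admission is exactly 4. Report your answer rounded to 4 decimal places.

Conditional on each channel, P(X = 4): 1: 0.0191391; 2: 0.0670181.
By total probability, P(X = 4) = 0.5·0.0191391 + 0.5·0.0670181 = 0.0430786.

0.0431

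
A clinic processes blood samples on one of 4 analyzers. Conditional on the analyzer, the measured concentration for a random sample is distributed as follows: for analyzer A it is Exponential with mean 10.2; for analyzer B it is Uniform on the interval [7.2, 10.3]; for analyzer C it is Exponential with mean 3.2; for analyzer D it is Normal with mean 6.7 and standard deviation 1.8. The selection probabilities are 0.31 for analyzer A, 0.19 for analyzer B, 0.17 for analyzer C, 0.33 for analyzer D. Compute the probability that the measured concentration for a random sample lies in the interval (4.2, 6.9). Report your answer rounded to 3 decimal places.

0.226

Conditional on each analyzer, P(4.2 < X < 6.9): A: 0.154072; B: 0; C: 0.153388; D: 0.461803.
By total probability, P(4.2 < X < 6.9) = 0.31·0.154072 + 0.19·0 + 0.17·0.153388 + 0.33·0.461803 = 0.226233.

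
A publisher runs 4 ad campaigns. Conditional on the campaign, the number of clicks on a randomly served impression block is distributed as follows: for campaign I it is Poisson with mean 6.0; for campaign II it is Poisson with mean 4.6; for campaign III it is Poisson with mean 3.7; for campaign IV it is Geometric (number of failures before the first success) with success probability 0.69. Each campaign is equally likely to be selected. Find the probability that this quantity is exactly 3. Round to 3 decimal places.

Conditional on each campaign, P(X = 3): I: 0.0892351; II: 0.163068; III: 0.20872; IV: 0.0205558.
By total probability, P(X = 3) = 0.25·0.0892351 + 0.25·0.163068 + 0.25·0.20872 + 0.25·0.0205558 = 0.120395.

0.120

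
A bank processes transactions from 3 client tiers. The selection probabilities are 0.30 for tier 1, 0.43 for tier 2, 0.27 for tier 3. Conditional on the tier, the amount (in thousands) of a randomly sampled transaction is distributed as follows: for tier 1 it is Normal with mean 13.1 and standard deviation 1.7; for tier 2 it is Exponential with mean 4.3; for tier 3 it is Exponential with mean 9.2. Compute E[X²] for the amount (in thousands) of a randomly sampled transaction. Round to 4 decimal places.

113.9570

For each component E[X²] = Var + (mean)², giving 1: 174.5; 2: 36.98; 3: 169.28.
Overall E[X²] = 0.3·174.5 + 0.43·36.98 + 0.27·169.28 = 113.957.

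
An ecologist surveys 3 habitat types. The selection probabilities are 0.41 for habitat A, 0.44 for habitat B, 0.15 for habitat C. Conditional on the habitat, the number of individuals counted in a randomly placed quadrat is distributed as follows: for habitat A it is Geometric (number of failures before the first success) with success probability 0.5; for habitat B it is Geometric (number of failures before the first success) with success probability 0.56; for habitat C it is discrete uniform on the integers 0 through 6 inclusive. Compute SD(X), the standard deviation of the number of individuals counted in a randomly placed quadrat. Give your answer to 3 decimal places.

Per component, A: μ=1, E[X²]=3; B: μ=0.785714, E[X²]=2.02041; C: μ=3, E[X²]=13.
E[X] = 0.41·1 + 0.44·0.785714 + 0.15·3 = 1.20571.
E[X²] = 0.41·3 + 0.44·2.02041 + 0.15·13 = 4.06898.
Var(X) = E[X²] − (E[X])² = 4.06898 − 1.45375 = 2.61523.
SD(X) = √2.61523 = 1.61717.

1.617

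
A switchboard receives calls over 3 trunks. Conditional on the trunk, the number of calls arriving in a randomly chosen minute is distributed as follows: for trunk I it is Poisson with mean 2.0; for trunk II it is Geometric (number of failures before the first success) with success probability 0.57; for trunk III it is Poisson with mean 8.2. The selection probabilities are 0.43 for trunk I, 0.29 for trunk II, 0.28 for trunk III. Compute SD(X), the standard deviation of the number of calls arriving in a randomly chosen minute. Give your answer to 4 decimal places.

Per component, I: μ=2, E[X²]=6; II: μ=0.754386, E[X²]=1.89258; III: μ=8.2, E[X²]=75.44.
E[X] = 0.43·2 + 0.29·0.754386 + 0.28·8.2 = 3.37477.
E[X²] = 0.43·6 + 0.29·1.89258 + 0.28·75.44 = 24.252.
Var(X) = E[X²] − (E[X])² = 24.252 − 11.3891 = 12.863.
SD(X) = √12.863 = 3.5865.

3.5865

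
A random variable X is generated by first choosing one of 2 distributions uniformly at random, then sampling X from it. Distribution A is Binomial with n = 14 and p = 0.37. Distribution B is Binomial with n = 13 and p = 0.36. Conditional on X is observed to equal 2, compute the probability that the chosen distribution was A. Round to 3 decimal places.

Likelihoods P(X=2 | ·): A: 0.0487003; B: 0.0745898.
Posterior ∝ prior × likelihood. Numerator for A: 0.5·0.0487003 = 0.0243501.
Normalizing constant: 0.5·0.0487003 + 0.5·0.0745898 = 0.061645.
P(A | observation) = 0.0243501 / 0.061645 = 0.395006.

0.395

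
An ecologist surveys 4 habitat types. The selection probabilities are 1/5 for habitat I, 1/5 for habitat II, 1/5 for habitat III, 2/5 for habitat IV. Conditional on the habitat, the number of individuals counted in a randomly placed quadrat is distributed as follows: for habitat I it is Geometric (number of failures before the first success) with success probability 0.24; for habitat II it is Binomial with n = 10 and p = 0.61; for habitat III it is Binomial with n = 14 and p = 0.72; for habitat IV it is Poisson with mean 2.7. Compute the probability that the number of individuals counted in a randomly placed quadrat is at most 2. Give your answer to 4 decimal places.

0.3117

Conditional on each habitat, P(X ≤ 2): I: 0.561024; II: 0.0103163; III: 1.16284e-05; IV: 0.493624.
By total probability, P(X ≤ 2) = 0.2·0.561024 + 0.2·0.0103163 + 0.2·1.16284e-05 + 0.4·0.493624 = 0.31172.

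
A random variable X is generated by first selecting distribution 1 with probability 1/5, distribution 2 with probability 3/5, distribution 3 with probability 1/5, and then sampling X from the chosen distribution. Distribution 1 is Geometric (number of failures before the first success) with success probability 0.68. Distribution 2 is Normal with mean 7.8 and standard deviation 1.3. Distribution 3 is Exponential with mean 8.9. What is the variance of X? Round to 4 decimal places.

26.4282

Per component, 1: μ=0.470588, E[X²]=0.913495; 2: μ=7.8, E[X²]=62.53; 3: μ=8.9, E[X²]=158.42.
E[X] = 0.2·0.470588 + 0.6·7.8 + 0.2·8.9 = 6.55412.
E[X²] = 0.2·0.913495 + 0.6·62.53 + 0.2·158.42 = 69.3847.
Var(X) = E[X²] − (E[X])² = 69.3847 − 42.9565 = 26.4282.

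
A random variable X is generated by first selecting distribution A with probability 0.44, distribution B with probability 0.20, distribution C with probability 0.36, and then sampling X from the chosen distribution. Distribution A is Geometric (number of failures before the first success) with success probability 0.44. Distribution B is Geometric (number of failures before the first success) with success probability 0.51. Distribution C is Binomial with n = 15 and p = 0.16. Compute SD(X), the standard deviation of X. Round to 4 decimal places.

Per component, A: μ=1.27273, E[X²]=4.5124; B: μ=0.960784, E[X²]=2.807; C: μ=2.4, E[X²]=7.776.
E[X] = 0.44·1.27273 + 0.2·0.960784 + 0.36·2.4 = 1.61616.
E[X²] = 0.44·4.5124 + 0.2·2.807 + 0.36·7.776 = 5.34621.
Var(X) = E[X²] − (E[X])² = 5.34621 − 2.61196 = 2.73425.
SD(X) = √2.73425 = 1.65356.

1.6536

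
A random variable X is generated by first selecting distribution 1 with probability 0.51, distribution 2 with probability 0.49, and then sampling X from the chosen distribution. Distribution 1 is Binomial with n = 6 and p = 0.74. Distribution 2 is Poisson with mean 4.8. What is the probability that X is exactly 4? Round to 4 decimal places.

Conditional on each component, P(X = 4): 1: 0.304064; 2: 0.182029.
By total probability, P(X = 4) = 0.51·0.304064 + 0.49·0.182029 = 0.244267.

0.2443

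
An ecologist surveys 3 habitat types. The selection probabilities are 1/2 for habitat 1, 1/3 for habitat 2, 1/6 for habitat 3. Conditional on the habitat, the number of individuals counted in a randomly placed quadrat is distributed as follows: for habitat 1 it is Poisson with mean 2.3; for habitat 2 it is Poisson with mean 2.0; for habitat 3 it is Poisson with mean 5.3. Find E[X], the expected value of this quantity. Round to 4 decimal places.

2.7000

Component means — 1: 2.3; 2: 2; 3: 5.3.
E[X] = 0.5·2.3 + 0.333333·2 + 0.166667·5.3 = 2.7.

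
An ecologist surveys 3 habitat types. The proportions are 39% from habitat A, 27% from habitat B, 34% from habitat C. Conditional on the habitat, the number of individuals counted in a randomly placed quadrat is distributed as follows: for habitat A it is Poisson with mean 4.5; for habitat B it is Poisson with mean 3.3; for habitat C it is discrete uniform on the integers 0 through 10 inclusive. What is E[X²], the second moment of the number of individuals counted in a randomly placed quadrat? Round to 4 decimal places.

For each component E[X²] = Var + (mean)², giving A: 24.75; B: 14.19; C: 35.
Overall E[X²] = 0.39·24.75 + 0.27·14.19 + 0.34·35 = 25.3838.

25.3838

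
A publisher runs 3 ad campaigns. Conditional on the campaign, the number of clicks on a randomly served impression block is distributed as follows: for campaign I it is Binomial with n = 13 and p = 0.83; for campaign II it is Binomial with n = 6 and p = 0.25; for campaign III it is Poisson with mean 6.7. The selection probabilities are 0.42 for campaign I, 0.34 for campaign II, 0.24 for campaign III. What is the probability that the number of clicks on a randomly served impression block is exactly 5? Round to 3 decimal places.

0.035

Conditional on each campaign, P(X = 5): I: 0.000353639; II: 0.00439453; III: 0.13849.
By total probability, P(X = 5) = 0.42·0.000353639 + 0.34·0.00439453 + 0.24·0.13849 = 0.0348804.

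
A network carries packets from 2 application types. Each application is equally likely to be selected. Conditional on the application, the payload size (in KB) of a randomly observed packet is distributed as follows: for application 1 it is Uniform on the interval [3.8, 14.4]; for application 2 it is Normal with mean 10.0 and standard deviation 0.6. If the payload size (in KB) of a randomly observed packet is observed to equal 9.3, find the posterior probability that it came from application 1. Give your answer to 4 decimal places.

Likelihoods f(9.3 | ·): 1: 0.0943396; 2: 0.336664.
Posterior ∝ prior × likelihood. Numerator for 1: 0.5·0.0943396 = 0.0471698.
Normalizing constant: 0.5·0.0943396 + 0.5·0.336664 = 0.215502.
P(1 | observation) = 0.0471698 / 0.215502 = 0.218883.

0.2189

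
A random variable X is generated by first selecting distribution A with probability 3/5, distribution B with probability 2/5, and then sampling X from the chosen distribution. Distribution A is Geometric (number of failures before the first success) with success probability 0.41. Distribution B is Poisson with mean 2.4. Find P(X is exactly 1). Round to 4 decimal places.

Conditional on each component, P(X = 1): A: 0.2419; B: 0.217723.
By total probability, P(X = 1) = 0.6·0.2419 + 0.4·0.217723 = 0.232229.

0.2322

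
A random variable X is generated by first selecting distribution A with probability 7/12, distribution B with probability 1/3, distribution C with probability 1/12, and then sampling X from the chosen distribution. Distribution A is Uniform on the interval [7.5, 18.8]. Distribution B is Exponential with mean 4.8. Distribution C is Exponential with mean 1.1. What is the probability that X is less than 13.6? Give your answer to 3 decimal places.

Conditional on each component, P(X < 13.6): A: 0.539823; B: 0.941184; C: 0.999996.
By total probability, P(X < 13.6) = 0.583333·0.539823 + 0.333333·0.941184 + 0.0833333·0.999996 = 0.711958.

0.712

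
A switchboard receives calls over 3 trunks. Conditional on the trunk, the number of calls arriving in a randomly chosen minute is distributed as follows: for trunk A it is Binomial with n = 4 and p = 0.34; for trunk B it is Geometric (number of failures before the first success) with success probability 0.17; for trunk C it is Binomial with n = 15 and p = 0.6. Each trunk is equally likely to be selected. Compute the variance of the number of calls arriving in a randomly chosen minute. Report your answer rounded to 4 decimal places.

Per component, A: μ=1.36, E[X²]=2.7472; B: μ=4.88235, E[X²]=52.5571; C: μ=9, E[X²]=84.6.
E[X] = 0.333333·1.36 + 0.333333·4.88235 + 0.333333·9 = 5.08078.
E[X²] = 0.333333·2.7472 + 0.333333·52.5571 + 0.333333·84.6 = 46.6348.
Var(X) = E[X²] − (E[X])² = 46.6348 − 25.8144 = 20.8204.

20.8204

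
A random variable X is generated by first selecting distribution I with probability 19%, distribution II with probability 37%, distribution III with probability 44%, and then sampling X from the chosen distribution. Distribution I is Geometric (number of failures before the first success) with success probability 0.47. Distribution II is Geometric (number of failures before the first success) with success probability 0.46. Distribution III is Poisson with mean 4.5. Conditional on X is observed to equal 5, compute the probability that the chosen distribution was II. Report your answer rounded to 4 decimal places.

0.0901

Likelihoods P(X=5 | ·): I: 0.0196552; II: 0.0211216; III: 0.170827.
Posterior ∝ prior × likelihood. Numerator for II: 0.37·0.0211216 = 0.00781499.
Normalizing constant: 0.19·0.0196552 + 0.37·0.0211216 + 0.44·0.170827 = 0.0867133.
P(II | observation) = 0.00781499 / 0.0867133 = 0.0901245.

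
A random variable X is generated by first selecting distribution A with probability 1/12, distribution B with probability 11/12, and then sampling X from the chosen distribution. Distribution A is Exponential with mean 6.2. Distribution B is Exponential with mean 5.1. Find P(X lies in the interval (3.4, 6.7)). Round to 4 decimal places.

0.2441

Conditional on each component, P(3.4 < X < 6.7): A: 0.238505; B: 0.2446.
By total probability, P(3.4 < X < 6.7) = 0.0833333·0.238505 + 0.916667·0.2446 = 0.244092.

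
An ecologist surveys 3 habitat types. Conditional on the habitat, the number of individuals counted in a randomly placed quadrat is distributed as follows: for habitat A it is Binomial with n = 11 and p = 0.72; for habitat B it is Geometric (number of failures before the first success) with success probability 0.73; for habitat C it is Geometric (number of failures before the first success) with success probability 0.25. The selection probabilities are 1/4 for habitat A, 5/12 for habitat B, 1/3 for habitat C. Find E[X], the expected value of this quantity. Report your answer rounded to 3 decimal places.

Component means — A: 7.92; B: 0.369863; C: 3.
E[X] = 0.25·7.92 + 0.416667·0.369863 + 0.333333·3 = 3.13411.

3.134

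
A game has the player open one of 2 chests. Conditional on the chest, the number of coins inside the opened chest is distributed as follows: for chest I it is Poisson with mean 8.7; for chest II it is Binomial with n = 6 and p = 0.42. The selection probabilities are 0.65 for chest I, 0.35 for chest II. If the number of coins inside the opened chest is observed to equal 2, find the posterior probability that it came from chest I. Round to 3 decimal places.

Likelihoods P(X=2 | ·): I: 0.00630444; II: 0.299434.
Posterior ∝ prior × likelihood. Numerator for I: 0.65·0.00630444 = 0.00409789.
Normalizing constant: 0.65·0.00630444 + 0.35·0.299434 = 0.1089.
P(I | observation) = 0.00409789 / 0.1089 = 0.0376298.

0.038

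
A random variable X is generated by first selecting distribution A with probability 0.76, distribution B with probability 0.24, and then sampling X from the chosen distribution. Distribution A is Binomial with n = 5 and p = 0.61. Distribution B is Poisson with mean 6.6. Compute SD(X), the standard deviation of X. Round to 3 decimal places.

Per component, A: μ=3.05, E[X²]=10.492; B: μ=6.6, E[X²]=50.16.
E[X] = 0.76·3.05 + 0.24·6.6 = 3.902.
E[X²] = 0.76·10.492 + 0.24·50.16 = 20.0123.
Var(X) = E[X²] − (E[X])² = 20.0123 − 15.2256 = 4.78672.
SD(X) = √4.78672 = 2.18786.

2.188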